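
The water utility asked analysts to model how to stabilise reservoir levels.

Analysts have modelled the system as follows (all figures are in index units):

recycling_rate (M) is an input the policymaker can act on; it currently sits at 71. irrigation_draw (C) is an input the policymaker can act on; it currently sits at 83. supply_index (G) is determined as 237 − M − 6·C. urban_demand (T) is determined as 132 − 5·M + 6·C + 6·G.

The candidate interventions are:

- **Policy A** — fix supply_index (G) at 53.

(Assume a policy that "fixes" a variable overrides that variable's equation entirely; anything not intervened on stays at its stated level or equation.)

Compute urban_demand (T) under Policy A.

593

Policy A (G := 53):
  M = 71
  C = 83
  G = 53
  T = 132 − 5·71 + 6·83 + 6·53 = 593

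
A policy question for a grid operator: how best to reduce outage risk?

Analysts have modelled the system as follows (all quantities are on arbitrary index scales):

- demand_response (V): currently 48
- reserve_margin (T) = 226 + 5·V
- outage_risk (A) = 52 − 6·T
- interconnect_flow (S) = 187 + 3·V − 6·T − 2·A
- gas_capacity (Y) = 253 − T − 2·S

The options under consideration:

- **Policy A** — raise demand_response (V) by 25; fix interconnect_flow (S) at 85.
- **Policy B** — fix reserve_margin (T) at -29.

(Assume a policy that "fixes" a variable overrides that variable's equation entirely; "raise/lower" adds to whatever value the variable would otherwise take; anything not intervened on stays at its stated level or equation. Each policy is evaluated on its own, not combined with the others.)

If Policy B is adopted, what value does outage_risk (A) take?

Policy B (T := -29):
  V = 48
  T = -29
  A = 52 − 6·(-29) = 226

226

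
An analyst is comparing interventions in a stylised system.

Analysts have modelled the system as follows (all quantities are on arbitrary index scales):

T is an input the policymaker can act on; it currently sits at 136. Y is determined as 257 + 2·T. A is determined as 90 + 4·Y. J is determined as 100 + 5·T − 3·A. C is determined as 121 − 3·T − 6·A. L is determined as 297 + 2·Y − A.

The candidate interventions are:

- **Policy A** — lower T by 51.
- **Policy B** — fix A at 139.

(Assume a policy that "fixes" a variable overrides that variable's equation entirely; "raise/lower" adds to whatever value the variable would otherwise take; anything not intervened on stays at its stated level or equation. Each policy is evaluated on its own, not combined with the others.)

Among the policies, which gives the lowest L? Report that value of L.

-647

Policy A (T − 51):
  T = 136 − 51 = 85
  Y = 257 + 2·85 = 427
  A = 90 + 4·427 = 1798
  L = 297 + 2·427 − 1798 = -647
Policy B (A := 139):
  T = 136
  Y = 257 + 2·136 = 529
  A = 139
  L = 297 + 2·529 − 139 = 1216
Comparing — Policy A: L=-647, Policy B: L=1216. Lowest is -647 (Policy A).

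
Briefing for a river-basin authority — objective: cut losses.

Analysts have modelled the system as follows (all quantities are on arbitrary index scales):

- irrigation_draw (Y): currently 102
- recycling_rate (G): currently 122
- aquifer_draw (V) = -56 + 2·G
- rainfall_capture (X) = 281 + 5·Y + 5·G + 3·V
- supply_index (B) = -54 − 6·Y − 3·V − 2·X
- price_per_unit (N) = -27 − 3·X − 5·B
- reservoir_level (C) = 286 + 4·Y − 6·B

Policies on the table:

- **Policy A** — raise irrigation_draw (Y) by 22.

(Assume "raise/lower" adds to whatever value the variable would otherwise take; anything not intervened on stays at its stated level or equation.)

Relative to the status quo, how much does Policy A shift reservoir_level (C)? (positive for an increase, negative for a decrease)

2200

Baseline:
  Y = 102
  G = 122
  V = -56 + 2·122 = 188
  X = 281 + 5·102 + 5·122 + 3·188 = 1965
  B = -54 − 6·102 − 3·188 − 2·1965 = -5160
  C = 286 + 4·102 − 6·(-5160) = 31654
Policy A (Y + 22):
  Y = 102 + 22 = 124
  G = 122
  V = -56 + 2·122 = 188
  X = 281 + 5·124 + 5·122 + 3·188 = 2075
  B = -54 − 6·124 − 3·188 − 2·2075 = -5512
  C = 286 + 4·124 − 6·(-5512) = 33854
Change in C: 33854 − 31654 = 2200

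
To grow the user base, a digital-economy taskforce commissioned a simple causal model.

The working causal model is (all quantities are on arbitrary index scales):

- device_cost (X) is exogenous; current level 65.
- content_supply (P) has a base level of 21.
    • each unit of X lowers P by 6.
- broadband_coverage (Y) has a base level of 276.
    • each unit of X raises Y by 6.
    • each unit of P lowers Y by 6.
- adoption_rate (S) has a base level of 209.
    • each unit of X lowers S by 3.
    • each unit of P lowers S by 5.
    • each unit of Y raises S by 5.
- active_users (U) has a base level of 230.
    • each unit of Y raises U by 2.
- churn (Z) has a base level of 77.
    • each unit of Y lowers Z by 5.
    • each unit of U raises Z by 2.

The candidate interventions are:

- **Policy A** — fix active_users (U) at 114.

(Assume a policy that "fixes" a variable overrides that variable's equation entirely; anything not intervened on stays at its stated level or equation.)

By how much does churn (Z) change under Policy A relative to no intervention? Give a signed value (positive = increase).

Baseline:
  X = 65
  P = 21 − 6·65 = -369
  Y = 276 + 6·65 − 6·(-369) = 2880
  U = 230 + 2·2880 = 5990
  Z = 77 − 5·2880 + 2·5990 = -2343
Policy A (U := 114):
  X = 65
  P = 21 − 6·65 = -369
  Y = 276 + 6·65 − 6·(-369) = 2880
  U = 114
  Z = 77 − 5·2880 + 2·114 = -14095
Change in Z: -14095 − (-2343) = -11752

-11752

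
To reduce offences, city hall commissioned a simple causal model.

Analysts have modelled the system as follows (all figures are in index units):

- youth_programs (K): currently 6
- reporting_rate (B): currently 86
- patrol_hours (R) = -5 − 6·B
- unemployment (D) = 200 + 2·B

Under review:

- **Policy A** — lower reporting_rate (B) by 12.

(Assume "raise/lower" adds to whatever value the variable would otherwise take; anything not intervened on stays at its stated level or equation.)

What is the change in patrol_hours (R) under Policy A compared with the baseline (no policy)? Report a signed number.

72

Baseline:
  B = 86
  R = -5 − 6·86 = -521
Policy A (B − 12):
  B = 86 − 12 = 74
  R = -5 − 6·74 = -449
Change in R: -449 − (-521) = 72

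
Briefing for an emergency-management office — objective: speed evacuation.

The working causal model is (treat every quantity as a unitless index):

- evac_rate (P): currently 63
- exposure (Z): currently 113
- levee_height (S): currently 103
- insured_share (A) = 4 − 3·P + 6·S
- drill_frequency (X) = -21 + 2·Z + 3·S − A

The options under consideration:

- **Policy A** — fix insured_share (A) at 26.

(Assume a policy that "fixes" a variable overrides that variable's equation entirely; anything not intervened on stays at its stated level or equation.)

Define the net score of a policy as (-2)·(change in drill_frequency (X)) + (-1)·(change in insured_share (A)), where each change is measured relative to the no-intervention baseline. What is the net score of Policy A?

Baseline:
  P = 63
  Z = 113
  S = 103
  A = 4 − 3·63 + 6·103 = 433
  X = -21 + 2·113 + 3·103 − 433 = 81
Policy A (A := 26):
  P = 63
  Z = 113
  S = 103
  A = 26
  X = -21 + 2·113 + 3·103 − 26 = 488
ΔX = 488 − 81 = 407; ΔA = 26 − 433 = -407
Score = (-2)·407 + (-1)·(-407) = -407

-407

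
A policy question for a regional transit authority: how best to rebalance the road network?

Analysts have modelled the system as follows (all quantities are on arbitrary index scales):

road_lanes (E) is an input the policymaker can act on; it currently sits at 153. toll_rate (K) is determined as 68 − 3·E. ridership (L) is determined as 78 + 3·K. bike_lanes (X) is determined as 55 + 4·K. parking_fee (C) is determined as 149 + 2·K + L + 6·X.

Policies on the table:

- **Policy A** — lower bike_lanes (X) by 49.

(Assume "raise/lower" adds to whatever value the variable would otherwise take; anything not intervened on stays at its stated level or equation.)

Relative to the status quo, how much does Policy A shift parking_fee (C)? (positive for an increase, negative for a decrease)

Baseline:
  E = 153
  K = 68 − 3·153 = -391
  L = 78 + 3·(-391) = -1095
  X = 55 + 4·(-391) = -1509
  C = 149 + 2·(-391) + (-1095) + 6·(-1509) = -10782
Policy A (X − 49):
  E = 153
  K = 68 − 3·153 = -391
  L = 78 + 3·(-391) = -1095
  X = 55 + 4·(-391) (−49 from intervention) = -1558
  C = 149 + 2·(-391) + (-1095) + 6·(-1558) = -11076
Change in C: -11076 − (-10782) = -294

-294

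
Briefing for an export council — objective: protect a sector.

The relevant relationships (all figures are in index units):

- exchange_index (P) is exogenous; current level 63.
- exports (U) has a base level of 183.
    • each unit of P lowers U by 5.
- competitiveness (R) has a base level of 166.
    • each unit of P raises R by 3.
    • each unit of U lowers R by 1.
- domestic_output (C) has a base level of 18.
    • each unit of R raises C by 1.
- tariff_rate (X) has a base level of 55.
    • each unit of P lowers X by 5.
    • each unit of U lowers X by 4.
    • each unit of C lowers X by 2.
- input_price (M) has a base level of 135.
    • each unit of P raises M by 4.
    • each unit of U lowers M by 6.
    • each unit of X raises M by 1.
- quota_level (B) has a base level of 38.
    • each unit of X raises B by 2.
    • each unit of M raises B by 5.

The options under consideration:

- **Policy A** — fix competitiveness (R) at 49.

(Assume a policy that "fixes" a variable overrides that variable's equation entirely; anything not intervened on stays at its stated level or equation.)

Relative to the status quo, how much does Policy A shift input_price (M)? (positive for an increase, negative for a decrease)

876

Baseline:
  P = 63
  U = 183 − 5·63 = -132
  R = 166 + 3·63 − (-132) = 487
  C = 18 + 487 = 505
  X = 55 − 5·63 − 4·(-132) − 2·505 = -742
  M = 135 + 4·63 − 6·(-132) + (-742) = 437
Policy A (R := 49):
  P = 63
  U = 183 − 5·63 = -132
  R = 49
  C = 18 + 49 = 67
  X = 55 − 5·63 − 4·(-132) − 2·67 = 134
  M = 135 + 4·63 − 6·(-132) + 134 = 1313
Change in M: 1313 − 437 = 876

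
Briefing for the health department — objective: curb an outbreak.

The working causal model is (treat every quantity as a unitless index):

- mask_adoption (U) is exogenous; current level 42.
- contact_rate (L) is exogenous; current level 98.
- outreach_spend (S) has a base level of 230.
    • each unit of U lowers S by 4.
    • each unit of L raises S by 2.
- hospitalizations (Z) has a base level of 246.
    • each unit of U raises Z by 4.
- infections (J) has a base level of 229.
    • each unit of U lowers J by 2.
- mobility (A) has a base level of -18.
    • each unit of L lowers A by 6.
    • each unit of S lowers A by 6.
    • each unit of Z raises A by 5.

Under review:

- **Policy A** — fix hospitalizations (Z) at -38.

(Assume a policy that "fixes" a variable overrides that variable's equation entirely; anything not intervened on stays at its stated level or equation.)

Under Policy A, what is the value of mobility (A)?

Policy A (Z := -38):
  U = 42
  L = 98
  S = 230 − 4·42 + 2·98 = 258
  Z = -38
  A = -18 − 6·98 − 6·258 + 5·(-38) = -2344

-2344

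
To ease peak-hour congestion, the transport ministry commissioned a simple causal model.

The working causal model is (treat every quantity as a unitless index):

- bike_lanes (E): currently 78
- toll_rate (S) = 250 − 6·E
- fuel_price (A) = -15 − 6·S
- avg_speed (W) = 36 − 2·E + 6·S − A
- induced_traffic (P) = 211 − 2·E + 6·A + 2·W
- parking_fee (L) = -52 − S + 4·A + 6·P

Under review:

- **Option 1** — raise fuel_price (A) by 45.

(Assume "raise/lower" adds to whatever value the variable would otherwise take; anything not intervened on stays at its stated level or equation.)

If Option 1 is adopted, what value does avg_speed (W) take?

Option 1 (A + 45):
  E = 78
  S = 250 − 6·78 = -218
  A = -15 − 6·(-218) (+45 from intervention) = 1338
  W = 36 − 2·78 + 6·(-218) − 1338 = -2766

-2766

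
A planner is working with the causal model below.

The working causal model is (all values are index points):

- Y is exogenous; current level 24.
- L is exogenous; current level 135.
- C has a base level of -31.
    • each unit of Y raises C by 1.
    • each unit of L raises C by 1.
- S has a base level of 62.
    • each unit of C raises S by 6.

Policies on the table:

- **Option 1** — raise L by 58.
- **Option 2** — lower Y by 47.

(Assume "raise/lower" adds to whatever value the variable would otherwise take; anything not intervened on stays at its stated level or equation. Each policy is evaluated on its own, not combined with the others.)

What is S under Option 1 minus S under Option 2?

Option 1 (L + 58):
  Y = 24
  L = 135 + 58 = 193
  C = -31 + 24 + 193 = 186
  S = 62 + 6·186 = 1178
Option 2 (Y − 47):
  Y = 24 − 47 = -23
  L = 135
  C = -31 + (-23) + 135 = 81
  S = 62 + 6·81 = 548
S: 1178 − 548 = 630

630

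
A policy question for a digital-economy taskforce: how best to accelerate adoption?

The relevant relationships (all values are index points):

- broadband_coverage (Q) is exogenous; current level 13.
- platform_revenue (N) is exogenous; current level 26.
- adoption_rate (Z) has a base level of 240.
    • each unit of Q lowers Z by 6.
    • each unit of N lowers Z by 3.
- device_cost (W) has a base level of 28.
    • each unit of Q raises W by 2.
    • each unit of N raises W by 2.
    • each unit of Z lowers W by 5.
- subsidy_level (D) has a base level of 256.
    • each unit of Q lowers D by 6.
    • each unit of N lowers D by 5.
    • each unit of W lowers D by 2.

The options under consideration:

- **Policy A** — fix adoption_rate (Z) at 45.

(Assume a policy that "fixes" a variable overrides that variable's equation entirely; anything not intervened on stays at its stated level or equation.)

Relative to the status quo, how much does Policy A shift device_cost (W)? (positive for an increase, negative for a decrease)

Baseline:
  Q = 13
  N = 26
  Z = 240 − 6·13 − 3·26 = 84
  W = 28 + 2·13 + 2·26 − 5·84 = -314
Policy A (Z := 45):
  Q = 13
  N = 26
  Z = 45
  W = 28 + 2·13 + 2·26 − 5·45 = -119
Change in W: -119 − (-314) = 195

195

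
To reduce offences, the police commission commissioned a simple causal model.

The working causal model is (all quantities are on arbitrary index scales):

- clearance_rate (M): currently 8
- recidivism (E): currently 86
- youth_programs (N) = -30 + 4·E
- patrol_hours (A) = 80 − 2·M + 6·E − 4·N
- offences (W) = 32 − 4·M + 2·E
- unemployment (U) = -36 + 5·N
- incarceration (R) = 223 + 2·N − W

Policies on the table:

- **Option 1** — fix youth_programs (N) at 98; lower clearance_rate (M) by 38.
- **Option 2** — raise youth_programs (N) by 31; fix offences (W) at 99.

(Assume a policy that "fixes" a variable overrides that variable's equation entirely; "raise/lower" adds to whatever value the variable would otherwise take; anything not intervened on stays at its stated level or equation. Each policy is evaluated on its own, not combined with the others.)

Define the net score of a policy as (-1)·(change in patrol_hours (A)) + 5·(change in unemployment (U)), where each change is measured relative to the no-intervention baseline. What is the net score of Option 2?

899

Baseline:
  M = 8
  E = 86
  N = -30 + 4·86 = 314
  A = 80 − 2·8 + 6·86 − 4·314 = -676
  U = -36 + 5·314 = 1534
Option 2 (N + 31, W := 99):
  M = 8
  E = 86
  N = -30 + 4·86 (+31 from intervention) = 345
  A = 80 − 2·8 + 6·86 − 4·345 = -800
  U = -36 + 5·345 = 1689
ΔA = -800 − (-676) = -124; ΔU = 1689 − 1534 = 155
Score = (-1)·(-124) + 5·155 = 899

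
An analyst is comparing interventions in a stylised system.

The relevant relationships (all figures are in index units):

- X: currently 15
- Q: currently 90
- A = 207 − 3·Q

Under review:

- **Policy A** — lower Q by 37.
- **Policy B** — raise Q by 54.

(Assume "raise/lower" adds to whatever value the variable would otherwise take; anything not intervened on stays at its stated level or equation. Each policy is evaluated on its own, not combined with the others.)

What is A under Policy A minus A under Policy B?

273

Policy A (Q − 37):
  Q = 90 − 37 = 53
  A = 207 − 3·53 = 48
Policy B (Q + 54):
  Q = 90 + 54 = 144
  A = 207 − 3·144 = -225
A: 48 − (-225) = 273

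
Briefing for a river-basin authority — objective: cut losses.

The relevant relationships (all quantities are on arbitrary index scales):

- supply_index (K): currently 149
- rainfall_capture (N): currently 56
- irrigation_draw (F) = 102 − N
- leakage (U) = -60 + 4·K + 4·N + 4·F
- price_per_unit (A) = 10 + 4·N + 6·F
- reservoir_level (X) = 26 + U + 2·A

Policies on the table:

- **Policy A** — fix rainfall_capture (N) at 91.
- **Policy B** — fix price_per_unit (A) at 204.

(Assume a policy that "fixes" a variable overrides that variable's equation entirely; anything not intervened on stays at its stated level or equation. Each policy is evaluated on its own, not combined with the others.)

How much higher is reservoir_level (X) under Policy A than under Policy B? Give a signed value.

472

Policy A (N := 91):
  K = 149
  N = 91
  F = 102 − 91 = 11
  U = -60 + 4·149 + 4·91 + 4·11 = 944
  A = 10 + 4·91 + 6·11 = 440
  X = 26 + 944 + 2·440 = 1850
Policy B (A := 204):
  K = 149
  N = 56
  F = 102 − 56 = 46
  U = -60 + 4·149 + 4·56 + 4·46 = 944
  A = 204
  X = 26 + 944 + 2·204 = 1378
X: 1850 − 1378 = 472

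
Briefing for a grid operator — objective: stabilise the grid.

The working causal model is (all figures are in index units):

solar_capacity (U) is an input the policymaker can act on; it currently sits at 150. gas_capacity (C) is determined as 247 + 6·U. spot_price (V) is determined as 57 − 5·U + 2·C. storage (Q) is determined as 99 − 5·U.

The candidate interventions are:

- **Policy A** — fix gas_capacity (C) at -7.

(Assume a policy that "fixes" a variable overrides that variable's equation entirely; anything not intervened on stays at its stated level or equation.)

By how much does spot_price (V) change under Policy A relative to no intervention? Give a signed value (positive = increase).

-2308

Baseline:
  U = 150
  C = 247 + 6·150 = 1147
  V = 57 − 5·150 + 2·1147 = 1601
Policy A (C := -7):
  U = 150
  C = -7
  V = 57 − 5·150 + 2·(-7) = -707
Change in V: -707 − 1601 = -2308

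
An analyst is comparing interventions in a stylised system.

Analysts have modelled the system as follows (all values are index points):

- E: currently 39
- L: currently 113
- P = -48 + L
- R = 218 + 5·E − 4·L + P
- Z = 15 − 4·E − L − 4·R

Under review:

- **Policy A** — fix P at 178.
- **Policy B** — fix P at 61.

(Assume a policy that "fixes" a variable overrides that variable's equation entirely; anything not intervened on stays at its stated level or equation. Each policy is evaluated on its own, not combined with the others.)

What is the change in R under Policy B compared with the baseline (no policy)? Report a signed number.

-4

Baseline:
  E = 39
  L = 113
  P = -48 + 113 = 65
  R = 218 + 5·39 − 4·113 + 65 = 26
Policy B (P := 61):
  E = 39
  L = 113
  P = 61
  R = 218 + 5·39 − 4·113 + 61 = 22
Change in R: 22 − 26 = -4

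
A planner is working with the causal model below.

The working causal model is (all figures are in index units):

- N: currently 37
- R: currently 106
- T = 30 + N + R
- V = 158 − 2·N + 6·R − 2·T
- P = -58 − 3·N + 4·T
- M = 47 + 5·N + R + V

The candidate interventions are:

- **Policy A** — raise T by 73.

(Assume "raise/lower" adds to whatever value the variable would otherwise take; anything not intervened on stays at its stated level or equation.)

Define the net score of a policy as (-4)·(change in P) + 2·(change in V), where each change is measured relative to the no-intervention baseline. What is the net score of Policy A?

-1460

Baseline:
  N = 37
  R = 106
  T = 30 + 37 + 106 = 173
  V = 158 − 2·37 + 6·106 − 2·173 = 374
  P = -58 − 3·37 + 4·173 = 523
Policy A (T + 73):
  N = 37
  R = 106
  T = 30 + 37 + 106 (+73 from intervention) = 246
  V = 158 − 2·37 + 6·106 − 2·246 = 228
  P = -58 − 3·37 + 4·246 = 815
ΔP = 815 − 523 = 292; ΔV = 228 − 374 = -146
Score = (-4)·292 + 2·(-146) = -1460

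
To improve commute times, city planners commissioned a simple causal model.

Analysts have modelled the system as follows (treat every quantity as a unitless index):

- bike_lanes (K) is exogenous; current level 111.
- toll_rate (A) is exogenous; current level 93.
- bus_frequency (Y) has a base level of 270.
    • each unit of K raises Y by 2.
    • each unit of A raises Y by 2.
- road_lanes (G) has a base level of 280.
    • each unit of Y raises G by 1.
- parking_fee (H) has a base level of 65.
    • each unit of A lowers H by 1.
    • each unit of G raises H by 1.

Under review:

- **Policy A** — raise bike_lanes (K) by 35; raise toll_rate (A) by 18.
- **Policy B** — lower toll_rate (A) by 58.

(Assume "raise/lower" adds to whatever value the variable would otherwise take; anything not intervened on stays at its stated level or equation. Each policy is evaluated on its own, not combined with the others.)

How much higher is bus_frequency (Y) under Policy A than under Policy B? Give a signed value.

Policy A (K + 35, A + 18):
  K = 111 + 35 = 146
  A = 93 + 18 = 111
  Y = 270 + 2·146 + 2·111 = 784
Policy B (A − 58):
  K = 111
  A = 93 − 58 = 35
  Y = 270 + 2·111 + 2·35 = 562
Y: 784 − 562 = 222

222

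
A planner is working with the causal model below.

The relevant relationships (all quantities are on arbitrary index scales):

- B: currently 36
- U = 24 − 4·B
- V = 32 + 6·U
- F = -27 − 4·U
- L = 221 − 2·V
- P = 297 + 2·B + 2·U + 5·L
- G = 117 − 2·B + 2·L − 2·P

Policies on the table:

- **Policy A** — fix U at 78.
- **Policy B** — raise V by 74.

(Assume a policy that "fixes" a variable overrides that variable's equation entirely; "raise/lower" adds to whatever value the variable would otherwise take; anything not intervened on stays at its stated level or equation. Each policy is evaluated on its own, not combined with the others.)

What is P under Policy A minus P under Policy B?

-10744

Policy A (U := 78):
  B = 36
  U = 78
  V = 32 + 6·78 = 500
  L = 221 − 2·500 = -779
  P = 297 + 2·36 + 2·78 + 5·(-779) = -3370
Policy B (V + 74):
  B = 36
  U = 24 − 4·36 = -120
  V = 32 + 6·(-120) (+74 from intervention) = -614
  L = 221 − 2·(-614) = 1449
  P = 297 + 2·36 + 2·(-120) + 5·1449 = 7374
P: -3370 − 7374 = -10744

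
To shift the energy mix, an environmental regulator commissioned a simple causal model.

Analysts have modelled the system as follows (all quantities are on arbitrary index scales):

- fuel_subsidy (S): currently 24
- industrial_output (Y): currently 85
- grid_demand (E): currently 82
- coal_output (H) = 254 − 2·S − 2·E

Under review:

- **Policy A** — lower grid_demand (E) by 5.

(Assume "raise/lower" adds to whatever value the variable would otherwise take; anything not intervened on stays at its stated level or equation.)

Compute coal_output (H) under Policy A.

Policy A (E − 5):
  S = 24
  E = 82 − 5 = 77
  H = 254 − 2·24 − 2·77 = 52

52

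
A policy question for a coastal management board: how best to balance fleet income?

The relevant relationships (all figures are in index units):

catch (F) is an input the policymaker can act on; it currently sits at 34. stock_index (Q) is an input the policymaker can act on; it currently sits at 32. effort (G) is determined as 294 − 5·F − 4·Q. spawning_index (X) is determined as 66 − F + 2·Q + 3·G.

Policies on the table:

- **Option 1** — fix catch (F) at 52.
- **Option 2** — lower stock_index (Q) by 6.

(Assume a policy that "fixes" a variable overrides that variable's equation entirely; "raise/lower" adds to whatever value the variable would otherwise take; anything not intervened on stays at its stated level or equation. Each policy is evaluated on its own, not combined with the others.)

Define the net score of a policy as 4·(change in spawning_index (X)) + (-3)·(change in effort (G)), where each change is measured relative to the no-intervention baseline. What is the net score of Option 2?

168

Baseline:
  F = 34
  Q = 32
  G = 294 − 5·34 − 4·32 = -4
  X = 66 − 34 + 2·32 + 3·(-4) = 84
Option 2 (Q − 6):
  F = 34
  Q = 32 − 6 = 26
  G = 294 − 5·34 − 4·26 = 20
  X = 66 − 34 + 2·26 + 3·20 = 144
ΔX = 144 − 84 = 60; ΔG = 20 − (-4) = 24
Score = 4·60 + (-3)·24 = 168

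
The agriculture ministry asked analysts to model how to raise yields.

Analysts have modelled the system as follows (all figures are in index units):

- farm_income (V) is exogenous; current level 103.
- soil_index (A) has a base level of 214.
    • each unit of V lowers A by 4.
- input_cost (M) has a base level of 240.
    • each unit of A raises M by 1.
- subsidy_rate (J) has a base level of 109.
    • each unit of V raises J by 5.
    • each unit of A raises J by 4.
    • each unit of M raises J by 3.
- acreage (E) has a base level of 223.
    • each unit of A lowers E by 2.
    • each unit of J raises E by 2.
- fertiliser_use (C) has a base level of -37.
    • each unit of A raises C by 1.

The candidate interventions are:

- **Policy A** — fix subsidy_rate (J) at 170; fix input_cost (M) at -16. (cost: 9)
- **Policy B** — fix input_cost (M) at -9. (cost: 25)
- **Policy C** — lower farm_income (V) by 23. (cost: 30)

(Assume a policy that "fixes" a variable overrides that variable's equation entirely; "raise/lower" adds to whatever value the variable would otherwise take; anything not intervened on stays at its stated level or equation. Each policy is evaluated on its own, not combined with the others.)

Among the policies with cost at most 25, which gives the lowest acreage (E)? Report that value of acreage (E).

Policy A (J := 170, M := -16):
  V = 103
  A = 214 − 4·103 = -198
  M = -16
  J = 170
  E = 223 − 2·(-198) + 2·170 = 959
Policy B (M := -9):
  V = 103
  A = 214 − 4·103 = -198
  M = -9
  J = 109 + 5·103 + 4·(-198) + 3·(-9) = -195
  E = 223 − 2·(-198) + 2·(-195) = 229
Comparing — Policy A: E=959, Policy B: E=229. Lowest is 229 (Policy B).

229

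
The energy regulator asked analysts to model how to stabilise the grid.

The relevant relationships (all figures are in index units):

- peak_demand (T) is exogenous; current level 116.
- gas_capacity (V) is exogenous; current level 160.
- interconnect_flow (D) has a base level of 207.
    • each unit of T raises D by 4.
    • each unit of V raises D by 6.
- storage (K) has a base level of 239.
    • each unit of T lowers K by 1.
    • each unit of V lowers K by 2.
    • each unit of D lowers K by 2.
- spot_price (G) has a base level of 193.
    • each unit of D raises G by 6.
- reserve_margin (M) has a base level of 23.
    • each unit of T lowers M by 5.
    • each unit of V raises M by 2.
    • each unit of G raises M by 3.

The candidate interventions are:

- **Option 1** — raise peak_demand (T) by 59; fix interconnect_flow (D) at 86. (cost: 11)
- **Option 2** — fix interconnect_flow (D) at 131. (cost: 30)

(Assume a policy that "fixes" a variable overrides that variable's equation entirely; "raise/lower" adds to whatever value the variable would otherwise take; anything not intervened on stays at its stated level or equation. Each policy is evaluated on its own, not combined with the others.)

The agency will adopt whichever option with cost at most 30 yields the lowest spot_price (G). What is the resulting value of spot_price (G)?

709

Option 1 (T + 59, D := 86):
  T = 116 + 59 = 175
  V = 160
  D = 86
  G = 193 + 6·86 = 709
Option 2 (D := 131):
  T = 116
  V = 160
  D = 131
  G = 193 + 6·131 = 979
Comparing — Option 1: G=709, Option 2: G=979. Lowest is 709 (Option 1).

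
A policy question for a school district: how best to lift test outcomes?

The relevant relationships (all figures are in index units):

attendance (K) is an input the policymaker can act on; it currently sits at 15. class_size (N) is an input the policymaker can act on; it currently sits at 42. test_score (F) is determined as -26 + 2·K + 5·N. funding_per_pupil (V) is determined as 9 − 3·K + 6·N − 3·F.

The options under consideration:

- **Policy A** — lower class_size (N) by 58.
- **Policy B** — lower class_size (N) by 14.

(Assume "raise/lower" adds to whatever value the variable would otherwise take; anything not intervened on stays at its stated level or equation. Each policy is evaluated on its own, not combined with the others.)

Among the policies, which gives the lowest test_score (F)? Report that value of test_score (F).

Policy A (N − 58):
  K = 15
  N = 42 − 58 = -16
  F = -26 + 2·15 + 5·(-16) = -76
Policy B (N − 14):
  K = 15
  N = 42 − 14 = 28
  F = -26 + 2·15 + 5·28 = 144
Comparing — Policy A: F=-76, Policy B: F=144. Lowest is -76 (Policy A).

-76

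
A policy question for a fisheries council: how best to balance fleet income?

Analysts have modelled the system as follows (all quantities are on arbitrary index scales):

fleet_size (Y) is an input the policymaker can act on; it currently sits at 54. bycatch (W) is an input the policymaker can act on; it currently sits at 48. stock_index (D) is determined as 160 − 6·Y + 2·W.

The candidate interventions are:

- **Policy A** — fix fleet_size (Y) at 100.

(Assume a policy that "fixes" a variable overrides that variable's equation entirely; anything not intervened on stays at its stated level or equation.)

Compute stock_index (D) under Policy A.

-344

Policy A (Y := 100):
  Y = 100
  W = 48
  D = 160 − 6·100 + 2·48 = -344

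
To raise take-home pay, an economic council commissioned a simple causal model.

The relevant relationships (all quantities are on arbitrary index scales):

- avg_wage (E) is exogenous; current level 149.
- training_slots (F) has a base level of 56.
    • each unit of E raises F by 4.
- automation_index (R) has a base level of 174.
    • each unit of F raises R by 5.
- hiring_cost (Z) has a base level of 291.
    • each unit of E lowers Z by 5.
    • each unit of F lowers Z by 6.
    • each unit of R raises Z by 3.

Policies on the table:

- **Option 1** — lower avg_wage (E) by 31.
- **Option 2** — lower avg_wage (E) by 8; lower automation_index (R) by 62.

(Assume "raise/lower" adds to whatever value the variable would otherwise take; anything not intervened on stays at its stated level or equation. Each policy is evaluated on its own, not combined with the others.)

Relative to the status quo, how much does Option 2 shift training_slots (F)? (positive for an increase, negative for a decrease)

Baseline:
  E = 149
  F = 56 + 4·149 = 652
Option 2 (E − 8, R − 62):
  E = 149 − 8 = 141
  F = 56 + 4·141 = 620
Change in F: 620 − 652 = -32

-32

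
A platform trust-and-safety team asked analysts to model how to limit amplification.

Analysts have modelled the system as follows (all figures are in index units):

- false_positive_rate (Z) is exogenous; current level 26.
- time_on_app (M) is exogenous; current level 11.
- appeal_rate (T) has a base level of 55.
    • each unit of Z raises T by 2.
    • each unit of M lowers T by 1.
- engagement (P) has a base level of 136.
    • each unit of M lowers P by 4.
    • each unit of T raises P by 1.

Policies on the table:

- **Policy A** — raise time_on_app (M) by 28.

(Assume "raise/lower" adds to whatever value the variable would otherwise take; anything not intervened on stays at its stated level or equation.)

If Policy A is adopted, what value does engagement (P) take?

48

Policy A (M + 28):
  Z = 26
  M = 11 + 28 = 39
  T = 55 + 2·26 − 39 = 68
  P = 136 − 4·39 + 68 = 48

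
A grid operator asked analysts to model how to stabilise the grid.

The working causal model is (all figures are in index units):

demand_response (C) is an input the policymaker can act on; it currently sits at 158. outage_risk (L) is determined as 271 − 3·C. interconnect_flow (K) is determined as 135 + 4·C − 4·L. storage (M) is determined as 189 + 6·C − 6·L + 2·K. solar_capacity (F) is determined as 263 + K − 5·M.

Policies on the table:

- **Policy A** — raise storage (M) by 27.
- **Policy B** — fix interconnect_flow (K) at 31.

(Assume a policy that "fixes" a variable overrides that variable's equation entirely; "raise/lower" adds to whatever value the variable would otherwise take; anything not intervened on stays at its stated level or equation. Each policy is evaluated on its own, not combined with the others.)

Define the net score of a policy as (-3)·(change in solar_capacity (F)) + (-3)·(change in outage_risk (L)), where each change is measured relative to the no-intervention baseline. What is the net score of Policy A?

405

Baseline:
  C = 158
  L = 271 − 3·158 = -203
  K = 135 + 4·158 − 4·(-203) = 1579
  M = 189 + 6·158 − 6·(-203) + 2·1579 = 5513
  F = 263 + 1579 − 5·5513 = -25723
Policy A (M + 27):
  C = 158
  L = 271 − 3·158 = -203
  K = 135 + 4·158 − 4·(-203) = 1579
  M = 189 + 6·158 − 6·(-203) + 2·1579 (+27 from intervention) = 5540
  F = 263 + 1579 − 5·5540 = -25858
ΔF = -25858 − (-25723) = -135; ΔL = -203 − (-203) = 0
Score = (-3)·(-135) + (-3)·0 = 405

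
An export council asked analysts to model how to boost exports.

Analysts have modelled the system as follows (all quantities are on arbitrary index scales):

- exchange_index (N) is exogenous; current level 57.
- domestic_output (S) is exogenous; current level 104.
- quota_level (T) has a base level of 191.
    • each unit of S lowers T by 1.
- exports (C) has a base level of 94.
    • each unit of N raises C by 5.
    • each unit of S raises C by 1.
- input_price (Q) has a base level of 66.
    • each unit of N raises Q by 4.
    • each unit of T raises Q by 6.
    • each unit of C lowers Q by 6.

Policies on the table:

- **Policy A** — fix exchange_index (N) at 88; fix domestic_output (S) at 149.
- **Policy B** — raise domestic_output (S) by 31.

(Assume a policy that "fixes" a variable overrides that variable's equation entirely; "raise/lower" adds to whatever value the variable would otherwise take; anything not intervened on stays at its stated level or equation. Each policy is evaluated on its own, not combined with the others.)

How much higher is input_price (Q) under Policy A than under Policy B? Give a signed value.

-974

Policy A (N := 88, S := 149):
  N = 88
  S = 149
  T = 191 − 149 = 42
  C = 94 + 5·88 + 149 = 683
  Q = 66 + 4·88 + 6·42 − 6·683 = -3428
Policy B (S + 31):
  N = 57
  S = 104 + 31 = 135
  T = 191 − 135 = 56
  C = 94 + 5·57 + 135 = 514
  Q = 66 + 4·57 + 6·56 − 6·514 = -2454
Q: -3428 − (-2454) = -974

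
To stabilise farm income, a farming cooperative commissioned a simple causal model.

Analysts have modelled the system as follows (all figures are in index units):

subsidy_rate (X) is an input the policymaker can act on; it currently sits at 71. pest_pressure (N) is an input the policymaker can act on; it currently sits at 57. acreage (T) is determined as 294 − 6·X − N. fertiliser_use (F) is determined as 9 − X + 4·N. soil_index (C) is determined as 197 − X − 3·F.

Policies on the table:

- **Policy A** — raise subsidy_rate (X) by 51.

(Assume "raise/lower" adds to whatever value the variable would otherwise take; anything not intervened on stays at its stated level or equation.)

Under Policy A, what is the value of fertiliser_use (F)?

Policy A (X + 51):
  X = 71 + 51 = 122
  N = 57
  F = 9 − 122 + 4·57 = 115

115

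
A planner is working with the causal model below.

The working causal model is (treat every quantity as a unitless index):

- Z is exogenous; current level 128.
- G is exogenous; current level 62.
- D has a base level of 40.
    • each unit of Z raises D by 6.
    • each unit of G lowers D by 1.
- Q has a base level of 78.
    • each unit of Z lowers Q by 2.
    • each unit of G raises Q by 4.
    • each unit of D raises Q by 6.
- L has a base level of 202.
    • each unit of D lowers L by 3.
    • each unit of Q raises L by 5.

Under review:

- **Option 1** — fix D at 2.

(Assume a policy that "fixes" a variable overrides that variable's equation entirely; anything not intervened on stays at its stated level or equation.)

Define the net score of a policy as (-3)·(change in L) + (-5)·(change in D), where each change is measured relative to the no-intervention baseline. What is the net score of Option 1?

Baseline:
  Z = 128
  G = 62
  D = 40 + 6·128 − 62 = 746
  Q = 78 − 2·128 + 4·62 + 6·746 = 4546
  L = 202 − 3·746 + 5·4546 = 20694
Option 1 (D := 2):
  Z = 128
  G = 62
  D = 2
  Q = 78 − 2·128 + 4·62 + 6·2 = 82
  L = 202 − 3·2 + 5·82 = 606
ΔL = 606 − 20694 = -20088; ΔD = 2 − 746 = -744
Score = (-3)·(-20088) + (-5)·(-744) = 63984

63984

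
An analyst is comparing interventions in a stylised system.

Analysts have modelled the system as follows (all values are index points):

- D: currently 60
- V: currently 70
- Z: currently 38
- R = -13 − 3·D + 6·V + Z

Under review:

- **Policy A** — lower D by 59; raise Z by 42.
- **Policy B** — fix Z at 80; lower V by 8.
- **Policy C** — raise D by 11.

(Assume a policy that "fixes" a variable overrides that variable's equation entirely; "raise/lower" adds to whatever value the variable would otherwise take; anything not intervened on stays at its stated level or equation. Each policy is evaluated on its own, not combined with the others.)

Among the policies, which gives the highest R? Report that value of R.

Policy A (D − 59, Z + 42):
  D = 60 − 59 = 1
  V = 70
  Z = 38 + 42 = 80
  R = -13 − 3·1 + 6·70 + 80 = 484
Policy B (Z := 80, V − 8):
  D = 60
  V = 70 − 8 = 62
  Z = 80
  R = -13 − 3·60 + 6·62 + 80 = 259
Policy C (D + 11):
  D = 60 + 11 = 71
  V = 70
  Z = 38
  R = -13 − 3·71 + 6·70 + 38 = 232
Comparing — Policy A: R=484, Policy B: R=259, Policy C: R=232. Highest is 484 (Policy A).

484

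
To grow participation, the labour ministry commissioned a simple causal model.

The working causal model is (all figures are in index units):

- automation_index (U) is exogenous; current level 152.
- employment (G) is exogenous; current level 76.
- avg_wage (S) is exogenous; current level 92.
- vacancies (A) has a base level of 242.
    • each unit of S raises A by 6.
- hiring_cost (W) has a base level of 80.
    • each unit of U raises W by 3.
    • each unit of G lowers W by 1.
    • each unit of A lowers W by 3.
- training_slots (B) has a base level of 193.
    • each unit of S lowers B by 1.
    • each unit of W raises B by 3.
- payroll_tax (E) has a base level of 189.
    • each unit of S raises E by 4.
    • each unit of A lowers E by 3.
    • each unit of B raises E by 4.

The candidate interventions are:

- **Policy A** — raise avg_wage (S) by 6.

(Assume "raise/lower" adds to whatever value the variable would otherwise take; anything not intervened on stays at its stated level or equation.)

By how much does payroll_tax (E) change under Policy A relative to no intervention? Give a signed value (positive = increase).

-1404

Baseline:
  U = 152
  G = 76
  S = 92
  A = 242 + 6·92 = 794
  W = 80 + 3·152 − 76 − 3·794 = -1922
  B = 193 − 92 + 3·(-1922) = -5665
  E = 189 + 4·92 − 3·794 + 4·(-5665) = -24485
Policy A (S + 6):
  U = 152
  G = 76
  S = 92 + 6 = 98
  A = 242 + 6·98 = 830
  W = 80 + 3·152 − 76 − 3·830 = -2030
  B = 193 − 98 + 3·(-2030) = -5995
  E = 189 + 4·98 − 3·830 + 4·(-5995) = -25889
Change in E: -25889 − (-24485) = -1404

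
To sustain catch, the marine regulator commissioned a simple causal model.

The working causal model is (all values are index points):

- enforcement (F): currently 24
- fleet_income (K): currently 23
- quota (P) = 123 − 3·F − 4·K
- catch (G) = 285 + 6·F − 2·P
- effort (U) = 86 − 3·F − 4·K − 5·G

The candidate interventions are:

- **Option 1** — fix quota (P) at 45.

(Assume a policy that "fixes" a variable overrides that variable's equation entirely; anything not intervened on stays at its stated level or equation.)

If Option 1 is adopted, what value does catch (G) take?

339

Option 1 (P := 45):
  F = 24
  K = 23
  P = 45
  G = 285 + 6·24 − 2·45 = 339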